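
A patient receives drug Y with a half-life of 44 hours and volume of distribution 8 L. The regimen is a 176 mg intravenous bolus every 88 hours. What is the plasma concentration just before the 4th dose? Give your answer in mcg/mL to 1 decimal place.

f = (1/2)^(τ/t½) = (1/2)^(88/44) ≈ 0.2500.
C₀ = D/Vd = 176/8 ≈ 22.000 mcg/mL.
Before the 4th dose, 3 doses have been given. Superposition: Cmin = C₀·(f + f² + … + f^3).
≈ 22.000 × (0.2500 + 0.0625 + 0.0156) ≈ 22.000 × 0.3281 ≈ 7.218 mcg/mL.

7.2 mcg/mL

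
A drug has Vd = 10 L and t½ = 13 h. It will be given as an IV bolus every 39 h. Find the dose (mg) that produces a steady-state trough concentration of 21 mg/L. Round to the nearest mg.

1470 mg

τ/t½ = 39/13 ≈ 3, so f = (1/2)^(39/13) ≈ 0.125000.
Cmin,ss = (D/Vd)·f/(1−f), so D = Cmin,ss·Vd·(1−f)/f.
D = 21 × 10 × (1−f)/f ≈ 21 × 10 × 7.00000 ≈ 1470.00 mg.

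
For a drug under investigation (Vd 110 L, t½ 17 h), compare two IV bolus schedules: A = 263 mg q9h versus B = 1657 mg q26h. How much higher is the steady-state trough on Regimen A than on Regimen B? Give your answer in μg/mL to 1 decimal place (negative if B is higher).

-2.6 μg/mL

Regimen A: f = (1/2)^(9/17) ≈ 0.6928; Cmin,ss = (263/110)·f/(1−f) ≈ 5.392 μg/mL.
Regimen B: f = (1/2)^(26/17) ≈ 0.3464; Cmin,ss = (1657/110)·f/(1−f) ≈ 7.984 μg/mL.
Difference ≈ 5.392 − 7.984 ≈ -2.592 μg/mL.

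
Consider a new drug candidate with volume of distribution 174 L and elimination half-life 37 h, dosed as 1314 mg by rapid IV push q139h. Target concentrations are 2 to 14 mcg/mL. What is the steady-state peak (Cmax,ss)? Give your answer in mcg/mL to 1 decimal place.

k = ln2/t½ = ln2/37 ≈ 0.018734 h⁻¹; fraction remaining f = e^(−kτ) = e^(−0.018734×139) ≈ 0.0740.
Accumulation ratio R = 1/(1 − f) ≈ 1/0.9260 ≈ 1.0799.
Each bolus raises the concentration by D/Vd = 1314/174 ≈ 7.552 mcg/mL.
Cmax,ss = C₀/(1 − f) ≈ 7.552/0.9260 ≈ 8.156 mcg/mL.
Peak 8.2 mcg/mL vs MTC 14 mcg/mL: below toxic threshold.

8.2 mcg/mL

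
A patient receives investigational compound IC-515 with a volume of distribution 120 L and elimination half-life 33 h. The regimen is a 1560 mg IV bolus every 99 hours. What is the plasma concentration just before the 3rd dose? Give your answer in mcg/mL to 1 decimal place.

1.8 mcg/mL

f = (1/2)^(τ/t½) = (1/2)^(99/33) ≈ 0.1250.
C₀ = D/Vd = 1560/120 ≈ 13.000 mcg/mL.
Before the 3rd dose, 2 doses have been given. Superposition: Cmin = C₀·(f + f²).
≈ 13.000 × (0.1250 + 0.0156) ≈ 13.000 × 0.1406 ≈ 1.828 mcg/mL.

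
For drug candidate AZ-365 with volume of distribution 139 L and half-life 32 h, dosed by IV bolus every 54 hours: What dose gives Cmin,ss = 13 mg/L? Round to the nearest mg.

τ/t½ = 54/32 ≈ 1.6875, so f = (1/2)^(54/32) ≈ 0.310464.
Cmin,ss = (D/Vd)·f/(1−f), so D = Cmin,ss·Vd·(1−f)/f.
D = 13 × 139 × (1−f)/f ≈ 13 × 139 × 2.22099 ≈ 4013.33 mg.

4013 mg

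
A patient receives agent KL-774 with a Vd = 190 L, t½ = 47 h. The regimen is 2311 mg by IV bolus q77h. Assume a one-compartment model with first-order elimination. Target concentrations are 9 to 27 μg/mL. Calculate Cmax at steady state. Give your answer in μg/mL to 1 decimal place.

Over one 77-h interval, 77/47 ≈ 1.6383 half-lives elapse, leaving f ≈ 0.3212 of each dose.
At steady state, accumulation factor R = 1/(1 − e^(−kτ)) ≈ 1.4732.
Each bolus raises the concentration by D/Vd = 2311/190 ≈ 12.163 μg/mL.
Steady-state peak Cmax,ss = C₀·R ≈ 12.163 × 1.4732 ≈ 17.919 μg/mL.
Peak 17.9 μg/mL vs MTC 27 μg/mL: below toxic threshold.

17.9 μg/mL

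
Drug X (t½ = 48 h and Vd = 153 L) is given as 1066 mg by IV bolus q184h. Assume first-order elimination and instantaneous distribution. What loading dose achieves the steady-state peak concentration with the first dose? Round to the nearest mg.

1146 mg

f = (1/2)^(184/48) ≈ 0.070154; accumulation ratio R = 1/(1−f) ≈ 1.07545.
Loading dose to hit Cmax,ss on first dose: D_load = D_maint·R ≈ 1066 × 1.07545 ≈ 1146.43 mg.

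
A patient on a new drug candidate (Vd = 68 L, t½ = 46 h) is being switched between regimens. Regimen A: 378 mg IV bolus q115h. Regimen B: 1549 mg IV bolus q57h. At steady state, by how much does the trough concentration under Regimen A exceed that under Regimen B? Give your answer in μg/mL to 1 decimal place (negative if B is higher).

-15.5 μg/mL

Regimen A: f = (1/2)^(115/46) ≈ 0.1768; Cmin,ss = (378/68)·f/(1−f) ≈ 1.194 μg/mL.
Regimen B: f = (1/2)^(57/46) ≈ 0.4236; Cmin,ss = (1549/68)·f/(1−f) ≈ 16.741 μg/mL.
Difference ≈ 1.194 − 16.741 ≈ -15.547 μg/mL.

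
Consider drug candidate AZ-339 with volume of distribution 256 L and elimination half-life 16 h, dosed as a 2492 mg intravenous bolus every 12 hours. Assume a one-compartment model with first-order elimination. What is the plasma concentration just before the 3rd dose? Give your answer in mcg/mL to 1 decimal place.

9.2 mcg/mL

f = (1/2)^(τ/t½) = (1/2)^(12/16) ≈ 0.5946.
C₀ = D/Vd = 2492/256 ≈ 9.734 mcg/mL.
Before the 3rd dose, 2 doses have been given. Superposition: Cmin = C₀·(f + f²).
≈ 9.734 × (0.5946 + 0.3535) ≈ 9.734 × 0.9481 ≈ 9.229 mcg/mL.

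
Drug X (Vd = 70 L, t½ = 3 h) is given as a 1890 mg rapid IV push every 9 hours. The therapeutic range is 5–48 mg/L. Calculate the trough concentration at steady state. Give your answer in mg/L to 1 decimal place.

3.9 mg/L

τ = 9 h = 3 half-lives, so f = (1/2)^3 = 0.125.
Accumulation ratio R = 1/(1 − f) = 1/0.875 = 8/7.
Single-dose peak C₀ = D/Vd = 1890/70 = 27 mg/L.
Steady-state peak Cmax,ss = C₀·R = 27 × 8/7 ≈ 30.857 mg/L.
Steady-state trough Cmin,ss = Cmax,ss·f ≈ 30.857 × 0.125 ≈ 3.857 mg/L.
Trough 3.9 mg/L vs MEC 5 mg/L: subtherapeutic.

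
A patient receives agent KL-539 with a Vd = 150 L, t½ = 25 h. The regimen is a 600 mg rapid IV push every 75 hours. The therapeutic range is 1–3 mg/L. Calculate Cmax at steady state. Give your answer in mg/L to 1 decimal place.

τ = 75 h = 3 half-lives, so f = (1/2)^3 = 0.125.
Accumulation ratio R = 1/(1 − f) = 1/0.875 = 8/7.
Single-dose peak C₀ = D/Vd = 600/150 = 4 mg/L.
Steady-state peak Cmax,ss = C₀·R = 4 × 8/7 ≈ 4.571 mg/L.
Peak 4.6 mg/L vs MTC 3 mg/L: exceeds toxic threshold.

4.6 mg/L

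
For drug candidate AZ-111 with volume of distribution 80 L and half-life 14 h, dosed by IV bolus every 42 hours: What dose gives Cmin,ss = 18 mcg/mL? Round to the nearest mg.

10080 mg

τ/t½ = 42/14 ≈ 3, so f = (1/2)^(42/14) ≈ 0.125000.
Cmin,ss = (D/Vd)·f/(1−f), so D = Cmin,ss·Vd·(1−f)/f.
D = 18 × 80 × (1−f)/f ≈ 18 × 80 × 7.00000 ≈ 10080.00 mg.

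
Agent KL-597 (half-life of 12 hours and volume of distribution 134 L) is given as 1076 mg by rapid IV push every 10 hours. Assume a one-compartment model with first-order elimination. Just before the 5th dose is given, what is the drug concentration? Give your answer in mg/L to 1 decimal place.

9.3 mg/L

f = (1/2)^(τ/t½) = (1/2)^(10/12) ≈ 0.5612.
C₀ = D/Vd = 1076/134 ≈ 8.030 mg/L.
Before the 5th dose, 4 doses have been given. Superposition: Cmin = C₀·(f + f² + … + f^4).
≈ 8.030 × (0.5612 + 0.3149 + 0.1767 + 0.0992) ≈ 8.030 × 1.1520 ≈ 9.251 mg/L.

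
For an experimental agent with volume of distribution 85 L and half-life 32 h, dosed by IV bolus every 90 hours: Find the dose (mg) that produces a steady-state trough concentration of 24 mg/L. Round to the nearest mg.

12291 mg

τ/t½ = 90/32 ≈ 2.8125, so f = (1/2)^(90/32) ≈ 0.142349.
Cmin,ss = (D/Vd)·f/(1−f), so D = Cmin,ss·Vd·(1−f)/f.
D = 24 × 85 × (1−f)/f ≈ 24 × 85 × 6.02499 ≈ 12290.98 mg.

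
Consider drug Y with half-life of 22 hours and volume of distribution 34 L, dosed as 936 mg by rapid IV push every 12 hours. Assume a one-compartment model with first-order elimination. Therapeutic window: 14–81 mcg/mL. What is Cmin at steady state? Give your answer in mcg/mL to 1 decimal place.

59.9 mcg/mL

k = ln2/t½ = ln2/22 ≈ 0.031507 h⁻¹; fraction remaining f = e^(−kτ) = e^(−0.031507×12) ≈ 0.6852.
Accumulation ratio R = 1/(1 − f) ≈ 1/0.3148 ≈ 3.1766.
Each bolus raises the concentration by D/Vd = 936/34 ≈ 27.529 mcg/mL.
Steady-state peak Cmax,ss = C₀·R ≈ 27.529 × 3.1766 ≈ 87.449 mcg/mL.
One interval later, Cmin,ss = Cmax,ss·e^(−kτ) ≈ 87.449 × 0.6852 ≈ 59.920 mcg/mL.
Trough 59.9 mcg/mL vs MEC 14 mcg/mL: adequate.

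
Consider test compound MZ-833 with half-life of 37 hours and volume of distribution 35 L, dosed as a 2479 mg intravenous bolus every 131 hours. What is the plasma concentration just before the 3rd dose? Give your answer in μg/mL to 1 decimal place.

6.6 μg/mL

f = (1/2)^(τ/t½) = (1/2)^(131/37) ≈ 0.0859.
C₀ = D/Vd = 2479/35 ≈ 70.829 μg/mL.
Before the 3rd dose, 2 doses have been given. Superposition: Cmin = C₀·(f + f²).
≈ 70.829 × (0.0859 + 0.0074) ≈ 70.829 × 0.0933 ≈ 6.608 μg/mL.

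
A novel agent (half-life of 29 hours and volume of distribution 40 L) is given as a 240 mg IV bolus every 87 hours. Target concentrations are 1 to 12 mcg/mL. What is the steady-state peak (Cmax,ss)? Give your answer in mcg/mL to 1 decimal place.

6.9 mcg/mL

τ = 87 h = 3 half-lives, so f = (1/2)^3 = 0.125.
Accumulation ratio R = 1/(1 − f) = 1/0.875 = 8/7.
Single-dose peak C₀ = D/Vd = 240/40 = 6 mcg/mL.
Steady-state peak Cmax,ss = C₀·R = 6 × 8/7 ≈ 6.857 mcg/mL.
Peak 6.9 mcg/mL vs MTC 12 mcg/mL: below toxic threshold.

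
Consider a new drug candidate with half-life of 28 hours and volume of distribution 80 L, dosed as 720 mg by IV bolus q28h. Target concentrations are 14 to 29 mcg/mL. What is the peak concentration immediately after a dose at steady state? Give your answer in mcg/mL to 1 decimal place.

τ = 28 h = 1 half-life, so f = (1/2)^1 = 0.5.
At steady state, R = 1/(1 − 0.5) = 2/1.
Single-dose peak C₀ = D/Vd = 720/80 = 9 mcg/mL.
Steady-state peak Cmax,ss = C₀·R = 9 × 2/1 ≈ 18.000 mcg/mL.
Peak 18.0 mcg/mL vs MTC 29 mcg/mL: below toxic threshold.

18.0 mcg/mL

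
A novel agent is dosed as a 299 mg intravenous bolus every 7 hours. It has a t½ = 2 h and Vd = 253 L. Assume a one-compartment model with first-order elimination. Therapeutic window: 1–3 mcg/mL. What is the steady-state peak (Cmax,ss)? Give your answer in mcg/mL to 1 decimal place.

1.3 mcg/mL

k = ln2/t½ = ln2/2 ≈ 0.346574 h⁻¹; fraction remaining f = e^(−kτ) = e^(−0.346574×7) ≈ 0.0884.
Accumulation ratio R = 1/(1 − f) ≈ 1/0.9116 ≈ 1.0970.
Single-dose peak C₀ = D/Vd = 299/253 ≈ 1.182 mcg/mL.
Steady-state peak Cmax,ss = C₀·R ≈ 1.182 × 1.0970 ≈ 1.297 mcg/mL.
Peak 1.3 mcg/mL vs MTC 3 mcg/mL: below toxic threshold.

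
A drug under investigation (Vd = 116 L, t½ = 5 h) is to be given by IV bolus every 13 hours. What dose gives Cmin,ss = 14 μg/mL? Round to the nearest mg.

8222 mg

τ/t½ = 13/5 ≈ 2.6, so f = (1/2)^(13/5) ≈ 0.164938.
Cmin,ss = (D/Vd)·f/(1−f), so D = Cmin,ss·Vd·(1−f)/f.
D = 14 × 116 × (1−f)/f ≈ 14 × 116 × 5.06288 ≈ 8222.12 mg.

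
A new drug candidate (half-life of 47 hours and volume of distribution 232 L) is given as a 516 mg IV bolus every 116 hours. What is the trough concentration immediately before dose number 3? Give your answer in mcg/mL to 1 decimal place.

0.5 mcg/mL

f = (1/2)^(τ/t½) = (1/2)^(116/47) ≈ 0.1807.
C₀ = D/Vd = 516/232 ≈ 2.224 mcg/mL.
Before the 3rd dose, 2 doses have been given. Superposition: Cmin = C₀·(f + f²).
≈ 2.224 × (0.1807 + 0.0327) ≈ 2.224 × 0.2134 ≈ 0.475 mcg/mL.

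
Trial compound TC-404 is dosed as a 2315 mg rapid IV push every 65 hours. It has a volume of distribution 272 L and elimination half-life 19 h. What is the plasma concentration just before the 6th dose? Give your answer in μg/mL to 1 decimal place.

f = (1/2)^(τ/t½) = (1/2)^(65/19) ≈ 0.0934.
C₀ = D/Vd = 2315/272 ≈ 8.511 μg/mL.
Before the 6th dose, 5 doses have been given. Superposition: Cmin = C₀·(f + f² + … + f^5).
≈ 8.511 × (0.0934 + 0.0087 + 0.0008 + 0.0001 + 0.0000) ≈ 8.511 × 0.1030 ≈ 0.877 μg/mL.

0.9 μg/mL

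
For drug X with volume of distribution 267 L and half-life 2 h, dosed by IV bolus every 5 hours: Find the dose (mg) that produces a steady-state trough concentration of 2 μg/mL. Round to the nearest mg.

τ/t½ = 5/2 ≈ 2.5, so f = (1/2)^(5/2) ≈ 0.176777.
Cmin,ss = (D/Vd)·f/(1−f), so D = Cmin,ss·Vd·(1−f)/f.
D = 2 × 267 × (1−f)/f ≈ 2 × 267 × 4.65684 ≈ 2486.75 mg.

2487 mg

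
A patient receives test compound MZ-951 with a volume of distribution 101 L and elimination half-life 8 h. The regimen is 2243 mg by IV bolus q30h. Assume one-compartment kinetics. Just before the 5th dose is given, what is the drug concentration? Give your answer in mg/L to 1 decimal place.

f = (1/2)^(τ/t½) = (1/2)^(30/8) ≈ 0.0743.
C₀ = D/Vd = 2243/101 ≈ 22.208 mg/L.
Before the 5th dose, 4 doses have been given. Superposition: Cmin = C₀·(f + f² + … + f^4).
≈ 22.208 × (0.0743 + 0.0055 + 0.0004 + 0.0000) ≈ 22.208 × 0.0802 ≈ 1.781 mg/L.

1.8 mg/L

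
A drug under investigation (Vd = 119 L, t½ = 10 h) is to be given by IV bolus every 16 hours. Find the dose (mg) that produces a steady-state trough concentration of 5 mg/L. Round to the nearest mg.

τ/t½ = 16/10 ≈ 1.6, so f = (1/2)^(16/10) ≈ 0.329877.
Cmin,ss = (D/Vd)·f/(1−f), so D = Cmin,ss·Vd·(1−f)/f.
D = 5 × 119 × (1−f)/f ≈ 5 × 119 × 2.03143 ≈ 1208.70 mg.

1209 mg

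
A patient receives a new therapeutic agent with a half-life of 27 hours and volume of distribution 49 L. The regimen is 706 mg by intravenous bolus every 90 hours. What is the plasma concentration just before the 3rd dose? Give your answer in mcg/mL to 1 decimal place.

f = (1/2)^(τ/t½) = (1/2)^(90/27) ≈ 0.0992.
C₀ = D/Vd = 706/49 ≈ 14.408 mcg/mL.
Before the 3rd dose, 2 doses have been given. Superposition: Cmin = C₀·(f + f²).
≈ 14.408 × (0.0992 + 0.0098) ≈ 14.408 × 0.1090 ≈ 1.570 mcg/mL.

1.6 mcg/mL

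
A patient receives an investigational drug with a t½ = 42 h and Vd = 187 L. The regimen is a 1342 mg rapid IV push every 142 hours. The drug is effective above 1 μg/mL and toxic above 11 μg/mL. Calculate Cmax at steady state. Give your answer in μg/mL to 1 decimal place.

7.9 μg/mL

k = ln2/t½ = ln2/42 ≈ 0.016504 h⁻¹; fraction remaining f = e^(−kτ) = e^(−0.016504×142) ≈ 0.0960.
Accumulation ratio R = 1/(1 − f) ≈ 1/0.9040 ≈ 1.1062.
Single-dose peak C₀ = D/Vd = 1342/187 ≈ 7.176 μg/mL.
Cmax,ss = C₀/(1 − f) ≈ 7.176/0.9040 ≈ 7.938 μg/mL.
Peak 7.9 μg/mL vs MTC 11 μg/mL: below toxic threshold.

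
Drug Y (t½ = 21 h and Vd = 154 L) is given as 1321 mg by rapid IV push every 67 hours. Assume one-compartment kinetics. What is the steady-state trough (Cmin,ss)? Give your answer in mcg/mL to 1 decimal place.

Over one 67-h interval, 67/21 ≈ 3.1905 half-lives elapse, leaving f ≈ 0.1095 of each dose.
Accumulation ratio R = 1/(1 − f) ≈ 1/0.8905 ≈ 1.1230.
Each bolus raises the concentration by D/Vd = 1321/154 ≈ 8.578 mcg/mL.
Cmax,ss = C₀/(1 − f) ≈ 8.578/0.8905 ≈ 9.633 mcg/mL.
Steady-state trough Cmin,ss = Cmax,ss·f ≈ 9.633 × 0.1095 ≈ 1.055 mcg/mL.

1.1 mcg/mL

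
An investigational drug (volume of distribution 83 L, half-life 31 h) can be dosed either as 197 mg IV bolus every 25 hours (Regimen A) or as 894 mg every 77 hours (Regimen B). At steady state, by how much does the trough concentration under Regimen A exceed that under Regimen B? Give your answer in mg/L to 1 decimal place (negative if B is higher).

0.8 mg/L

Regimen A: f = (1/2)^(25/31) ≈ 0.5718; Cmin,ss = (197/83)·f/(1−f) ≈ 3.169 mg/L.
Regimen B: f = (1/2)^(77/31) ≈ 0.1788; Cmin,ss = (894/83)·f/(1−f) ≈ 2.345 mg/L.
Difference ≈ 3.169 − 2.345 ≈ 0.824 mg/L.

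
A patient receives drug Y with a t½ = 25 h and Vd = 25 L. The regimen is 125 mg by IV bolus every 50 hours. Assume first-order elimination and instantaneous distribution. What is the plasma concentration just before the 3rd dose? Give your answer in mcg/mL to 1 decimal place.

1.6 mcg/mL

f = (1/2)^(τ/t½) = (1/2)^(50/25) ≈ 0.2500.
C₀ = D/Vd = 125/25 ≈ 5.000 mcg/mL.
Before the 3rd dose, 2 doses have been given. Superposition: Cmin = C₀·(f + f²).
≈ 5.000 × (0.2500 + 0.0625) ≈ 5.000 × 0.3125 ≈ 1.562 mcg/mL.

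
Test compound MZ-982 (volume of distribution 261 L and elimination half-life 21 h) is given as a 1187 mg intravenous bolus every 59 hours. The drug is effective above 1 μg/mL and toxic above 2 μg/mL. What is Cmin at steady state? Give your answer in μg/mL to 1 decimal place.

0.8 μg/mL

k = ln2/t½ = ln2/21 ≈ 0.033007 h⁻¹; fraction remaining f = e^(−kτ) = e^(−0.033007×59) ≈ 0.1426.
Single-dose peak C₀ = D/Vd = 1187/261 ≈ 4.548 μg/mL.
Steady-state trough Cmin,ss = C₀·f/(1−f) ≈ 4.548 × 0.1426/0.8574 ≈ 0.756 μg/mL.
Trough 0.8 μg/mL vs MEC 1 μg/mL: subtherapeutic.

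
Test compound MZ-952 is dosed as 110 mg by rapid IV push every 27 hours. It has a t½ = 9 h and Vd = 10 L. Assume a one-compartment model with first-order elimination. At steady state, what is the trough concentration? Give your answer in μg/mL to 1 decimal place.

τ = 27 h = 3 half-lives, so f = (1/2)^3 = 0.125.
At steady state, R = 1/(1 − 0.125) = 8/7.
Single-dose peak C₀ = D/Vd = 110/10 = 11 μg/mL.
Steady-state peak Cmax,ss = C₀·R = 11 × 8/7 ≈ 12.571 μg/mL.
Steady-state trough Cmin,ss = Cmax,ss·f ≈ 12.571 × 0.125 ≈ 1.571 μg/mL.

1.6 μg/mL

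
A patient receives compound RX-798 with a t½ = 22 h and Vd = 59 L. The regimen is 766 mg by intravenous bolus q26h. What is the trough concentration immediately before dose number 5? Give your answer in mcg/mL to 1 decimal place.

9.8 mcg/mL

f = (1/2)^(τ/t½) = (1/2)^(26/22) ≈ 0.4408.
C₀ = D/Vd = 766/59 ≈ 12.983 mcg/mL.
Before the 5th dose, 4 doses have been given. Superposition: Cmin = C₀·(f + f² + … + f^4).
≈ 12.983 × (0.4408 + 0.1943 + 0.0856 + 0.0378) ≈ 12.983 × 0.7585 ≈ 9.848 mcg/mL.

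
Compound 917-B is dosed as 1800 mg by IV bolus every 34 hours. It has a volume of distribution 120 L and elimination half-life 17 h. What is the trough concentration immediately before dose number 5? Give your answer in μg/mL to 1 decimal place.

5.0 μg/mL

f = (1/2)^(τ/t½) = (1/2)^(34/17) ≈ 0.2500.
C₀ = D/Vd = 1800/120 ≈ 15.000 μg/mL.
Before the 5th dose, 4 doses have been given. Superposition: Cmin = C₀·(f + f² + … + f^4).
≈ 15.000 × (0.2500 + 0.0625 + 0.0156 + 0.0039) ≈ 15.000 × 0.3320 ≈ 4.980 μg/mL.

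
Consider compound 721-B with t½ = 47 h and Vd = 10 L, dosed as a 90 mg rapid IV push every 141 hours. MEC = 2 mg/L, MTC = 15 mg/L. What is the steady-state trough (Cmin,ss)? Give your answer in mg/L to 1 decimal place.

The dosing interval is 3 half-lives, so f = 2^(−3) = 0.125.
At steady state, R = 1/(1 − 0.125) = 8/7.
Single-dose peak C₀ = D/Vd = 90/10 = 9 mg/L.
Steady-state peak Cmax,ss = C₀·R = 9 × 8/7 ≈ 10.286 mg/L.
Steady-state trough Cmin,ss = Cmax,ss·f ≈ 10.286 × 0.125 ≈ 1.286 mg/L.
Trough 1.3 mg/L vs MEC 2 mg/L: subtherapeutic.

1.3 mg/L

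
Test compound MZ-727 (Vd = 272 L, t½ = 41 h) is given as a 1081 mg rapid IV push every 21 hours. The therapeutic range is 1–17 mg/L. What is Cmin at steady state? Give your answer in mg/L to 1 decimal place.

k = ln2/t½ = ln2/41 ≈ 0.016906 h⁻¹; fraction remaining f = e^(−kτ) = e^(−0.016906×21) ≈ 0.7012.
Accumulation ratio R = 1/(1 − f) ≈ 1/0.2988 ≈ 3.3467.
Single-dose peak C₀ = D/Vd = 1081/272 ≈ 3.974 mg/L.
Cmax,ss = C₀/(1 − f) ≈ 3.974/0.2988 ≈ 13.300 mg/L.
One interval later, Cmin,ss = Cmax,ss·e^(−kτ) ≈ 13.300 × 0.7012 ≈ 9.326 mg/L.
Trough 9.3 mg/L vs MEC 1 mg/L: adequate.

9.3 mg/L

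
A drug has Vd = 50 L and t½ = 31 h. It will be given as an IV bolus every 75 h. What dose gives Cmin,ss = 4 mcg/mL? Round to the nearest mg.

τ/t½ = 75/31 ≈ 2.4194, so f = (1/2)^(75/31) ≈ 0.186940.
Cmin,ss = (D/Vd)·f/(1−f), so D = Cmin,ss·Vd·(1−f)/f.
D = 4 × 50 × (1−f)/f ≈ 4 × 50 × 4.34931 ≈ 869.86 mg.

870 mg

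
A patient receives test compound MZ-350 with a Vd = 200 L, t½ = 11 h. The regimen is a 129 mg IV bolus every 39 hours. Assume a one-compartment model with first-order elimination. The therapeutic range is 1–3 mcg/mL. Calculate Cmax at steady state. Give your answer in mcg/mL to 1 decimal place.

0.7 mcg/mL

Over one 39-h interval, 39/11 ≈ 3.5455 half-lives elapse, leaving f ≈ 0.0856 of each dose.
Accumulation ratio R = 1/(1 − f) ≈ 1/0.9144 ≈ 1.0936.
Single-dose peak C₀ = D/Vd = 129/200 ≈ 0.645 mcg/mL.
Steady-state peak Cmax,ss = C₀·R ≈ 0.645 × 1.0936 ≈ 0.705 mcg/mL.
Peak 0.7 mcg/mL vs MTC 3 mcg/mL: below toxic threshold.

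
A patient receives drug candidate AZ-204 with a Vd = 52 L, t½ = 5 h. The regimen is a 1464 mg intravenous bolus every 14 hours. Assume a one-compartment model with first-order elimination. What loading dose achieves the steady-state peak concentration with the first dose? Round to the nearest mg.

f = (1/2)^(14/5) ≈ 0.143587; accumulation ratio R = 1/(1−f) ≈ 1.16766.
Loading dose to hit Cmax,ss on first dose: D_load = D_maint·R ≈ 1464 × 1.16766 ≈ 1709.45 mg.

1709 mg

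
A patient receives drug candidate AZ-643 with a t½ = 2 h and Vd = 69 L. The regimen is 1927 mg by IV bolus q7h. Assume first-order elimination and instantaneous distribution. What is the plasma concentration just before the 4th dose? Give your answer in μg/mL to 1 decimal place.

2.7 μg/mL

f = (1/2)^(τ/t½) = (1/2)^(7/2) ≈ 0.0884.
C₀ = D/Vd = 1927/69 ≈ 27.928 μg/mL.
Before the 4th dose, 3 doses have been given. Superposition: Cmin = C₀·(f + f² + … + f^3).
≈ 27.928 × (0.0884 + 0.0078 + 0.0007) ≈ 27.928 × 0.0969 ≈ 2.706 μg/mL.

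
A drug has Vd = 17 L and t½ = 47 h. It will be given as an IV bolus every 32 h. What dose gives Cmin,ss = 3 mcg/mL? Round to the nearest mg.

31 mg

τ/t½ = 32/47 ≈ 0.68085, so f = (1/2)^(32/47) ≈ 0.623797.
Cmin,ss = (D/Vd)·f/(1−f), so D = Cmin,ss·Vd·(1−f)/f.
D = 3 × 17 × (1−f)/f ≈ 3 × 17 × 0.60309 ≈ 30.76 mg.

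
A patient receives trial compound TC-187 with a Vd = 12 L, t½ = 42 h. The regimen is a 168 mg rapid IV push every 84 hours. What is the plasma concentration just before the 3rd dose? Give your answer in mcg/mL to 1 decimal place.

f = (1/2)^(τ/t½) = (1/2)^(84/42) ≈ 0.2500.
C₀ = D/Vd = 168/12 ≈ 14.000 mcg/mL.
Before the 3rd dose, 2 doses have been given. Superposition: Cmin = C₀·(f + f²).
≈ 14.000 × (0.2500 + 0.0625) ≈ 14.000 × 0.3125 ≈ 4.375 mcg/mL.

4.4 mcg/mL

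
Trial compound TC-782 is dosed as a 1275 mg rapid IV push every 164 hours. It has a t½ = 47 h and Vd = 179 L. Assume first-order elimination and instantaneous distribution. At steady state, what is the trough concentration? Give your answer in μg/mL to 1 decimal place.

k = ln2/t½ = ln2/47 ≈ 0.014748 h⁻¹; fraction remaining f = e^(−kτ) = e^(−0.014748×164) ≈ 0.0890.
At steady state, accumulation factor R = 1/(1 − e^(−kτ)) ≈ 1.0977.
Each bolus raises the concentration by D/Vd = 1275/179 ≈ 7.123 μg/mL.
Steady-state peak Cmax,ss = C₀·R ≈ 7.123 × 1.0977 ≈ 7.819 μg/mL.
One interval later, Cmin,ss = Cmax,ss·e^(−kτ) ≈ 7.819 × 0.0890 ≈ 0.696 μg/mL.

0.7 μg/mL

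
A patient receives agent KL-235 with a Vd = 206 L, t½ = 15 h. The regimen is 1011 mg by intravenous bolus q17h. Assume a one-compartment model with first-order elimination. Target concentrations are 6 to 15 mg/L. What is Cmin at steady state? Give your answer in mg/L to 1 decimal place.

Over one 17-h interval, 17/15 ≈ 1.1333 half-lives elapse, leaving f ≈ 0.4559 of each dose.
Each bolus raises the concentration by D/Vd = 1011/206 ≈ 4.908 mg/L.
Steady-state trough Cmin,ss = C₀·f/(1−f) ≈ 4.908 × 0.4559/0.5441 ≈ 4.112 mg/L.
Trough 4.1 mg/L vs MEC 6 mg/L: subtherapeutic.

4.1 mg/L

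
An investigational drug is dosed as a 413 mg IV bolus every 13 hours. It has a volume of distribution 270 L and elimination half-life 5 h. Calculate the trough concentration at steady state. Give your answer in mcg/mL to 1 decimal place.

τ/t½ = 13/5 ≈ 2.6, so fraction remaining f = (1/2)^(13/5) ≈ 0.1649.
Single-dose peak C₀ = D/Vd = 413/270 ≈ 1.530 mcg/mL.
Steady-state trough Cmin,ss = C₀·f/(1−f) ≈ 1.530 × 0.1649/0.8351 ≈ 0.302 mcg/mL.

0.3 mcg/mL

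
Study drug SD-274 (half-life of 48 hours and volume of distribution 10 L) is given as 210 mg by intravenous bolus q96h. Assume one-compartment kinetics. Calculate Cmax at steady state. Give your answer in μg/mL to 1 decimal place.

28.0 μg/mL

τ = 96 h = 2 half-lives, so f = (1/2)^2 = 0.25.
Accumulation ratio R = 1/(1 − f) = 1/0.75 = 4/3.
Single-dose peak C₀ = D/Vd = 210/10 = 21 μg/mL.
Steady-state peak Cmax,ss = C₀·R = 21 × 4/3 ≈ 28.000 μg/mL.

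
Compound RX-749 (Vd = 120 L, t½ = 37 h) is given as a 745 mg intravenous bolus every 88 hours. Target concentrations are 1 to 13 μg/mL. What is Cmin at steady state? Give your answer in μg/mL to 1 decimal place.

Over one 88-h interval, 88/37 ≈ 2.3784 half-lives elapse, leaving f ≈ 0.1923 of each dose.
Accumulation ratio R = 1/(1 − f) ≈ 1/0.8077 ≈ 1.2381.
Each bolus raises the concentration by D/Vd = 745/120 ≈ 6.208 μg/mL.
Cmax,ss = C₀/(1 − f) ≈ 6.208/0.8077 ≈ 7.686 μg/mL.
One interval later, Cmin,ss = Cmax,ss·e^(−kτ) ≈ 7.686 × 0.1923 ≈ 1.478 μg/mL.
Trough 1.5 μg/mL vs MEC 1 μg/mL: adequate.

1.5 μg/mL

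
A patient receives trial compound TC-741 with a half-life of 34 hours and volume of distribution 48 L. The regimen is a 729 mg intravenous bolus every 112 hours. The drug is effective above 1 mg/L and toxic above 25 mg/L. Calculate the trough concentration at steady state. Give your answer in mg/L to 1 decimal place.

k = ln2/t½ = ln2/34 ≈ 0.020387 h⁻¹; fraction remaining f = e^(−kτ) = e^(−0.020387×112) ≈ 0.1019.
At steady state, accumulation factor R = 1/(1 − e^(−kτ)) ≈ 1.1135.
Each bolus raises the concentration by D/Vd = 729/48 ≈ 15.188 mg/L.
Cmax,ss = C₀/(1 − f) ≈ 15.188/0.8981 ≈ 16.911 mg/L.
One interval later, Cmin,ss = Cmax,ss·e^(−kτ) ≈ 16.911 × 0.1019 ≈ 1.723 mg/L.
Trough 1.7 mg/L vs MEC 1 mg/L: adequate.

1.7 mg/L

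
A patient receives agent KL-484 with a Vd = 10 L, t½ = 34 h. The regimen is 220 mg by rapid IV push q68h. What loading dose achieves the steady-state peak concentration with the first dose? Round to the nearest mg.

293 mg

f = (1/2)^(68/34) ≈ 0.250000; accumulation ratio R = 1/(1−f) ≈ 1.33333.
Loading dose to hit Cmax,ss on first dose: D_load = D_maint·R ≈ 220 × 1.33333 ≈ 293.33 mg.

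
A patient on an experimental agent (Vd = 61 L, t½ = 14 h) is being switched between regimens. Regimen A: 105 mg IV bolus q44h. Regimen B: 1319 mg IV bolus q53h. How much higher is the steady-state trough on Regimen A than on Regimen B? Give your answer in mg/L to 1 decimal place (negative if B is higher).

Regimen A: f = (1/2)^(44/14) ≈ 0.1132; Cmin,ss = (105/61)·f/(1−f) ≈ 0.220 mg/L.
Regimen B: f = (1/2)^(53/14) ≈ 0.0725; Cmin,ss = (1319/61)·f/(1−f) ≈ 1.690 mg/L.
Difference ≈ 0.220 − 1.690 ≈ -1.470 mg/L.

-1.5 mg/L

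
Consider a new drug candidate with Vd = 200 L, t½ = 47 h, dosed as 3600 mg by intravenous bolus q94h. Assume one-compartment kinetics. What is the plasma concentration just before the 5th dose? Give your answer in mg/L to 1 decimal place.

f = (1/2)^(τ/t½) = (1/2)^(94/47) ≈ 0.2500.
C₀ = D/Vd = 3600/200 ≈ 18.000 mg/L.
Before the 5th dose, 4 doses have been given. Superposition: Cmin = C₀·(f + f² + … + f^4).
≈ 18.000 × (0.2500 + 0.0625 + 0.0156 + 0.0039) ≈ 18.000 × 0.3320 ≈ 5.976 mg/L.

6.0 mg/L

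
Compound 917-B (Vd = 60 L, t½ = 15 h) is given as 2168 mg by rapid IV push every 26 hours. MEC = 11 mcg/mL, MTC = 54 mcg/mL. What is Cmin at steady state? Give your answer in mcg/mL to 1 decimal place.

Over one 26-h interval, 26/15 ≈ 1.7333 half-lives elapse, leaving f ≈ 0.3008 of each dose.
Each bolus raises the concentration by D/Vd = 2168/60 ≈ 36.133 mcg/mL.
Steady-state trough Cmin,ss = C₀·f/(1−f) ≈ 36.133 × 0.3008/0.6992 ≈ 15.545 mcg/mL.
Trough 15.5 mcg/mL vs MEC 11 mcg/mL: adequate.

15.5 mcg/mL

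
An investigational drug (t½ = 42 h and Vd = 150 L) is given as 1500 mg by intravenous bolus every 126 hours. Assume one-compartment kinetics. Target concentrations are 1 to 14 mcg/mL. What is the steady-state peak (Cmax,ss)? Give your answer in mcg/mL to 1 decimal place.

The dosing interval is 3 half-lives, so f = 2^(−3) = 0.125.
Accumulation ratio R = 1/(1 − f) = 1/0.875 = 8/7.
Single-dose peak C₀ = D/Vd = 1500/150 = 10 mcg/mL.
Steady-state peak Cmax,ss = C₀·R = 10 × 8/7 ≈ 11.429 mcg/mL.
Peak 11.4 mcg/mL vs MTC 14 mcg/mL: below toxic threshold.

11.4 mcg/mL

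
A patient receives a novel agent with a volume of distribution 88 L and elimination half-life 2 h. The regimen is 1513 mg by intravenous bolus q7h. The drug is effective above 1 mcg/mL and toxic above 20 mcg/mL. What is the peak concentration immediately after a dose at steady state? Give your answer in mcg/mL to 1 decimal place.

k = ln2/t½ = ln2/2 ≈ 0.346574 h⁻¹; fraction remaining f = e^(−kτ) = e^(−0.346574×7) ≈ 0.0884.
At steady state, accumulation factor R = 1/(1 − e^(−kτ)) ≈ 1.0970.
Each bolus raises the concentration by D/Vd = 1513/88 ≈ 17.193 mcg/mL.
Steady-state peak Cmax,ss = C₀·R ≈ 17.193 × 1.0970 ≈ 18.861 mcg/mL.
Peak 18.9 mcg/mL vs MTC 20 mcg/mL: below toxic threshold.

18.9 mcg/mL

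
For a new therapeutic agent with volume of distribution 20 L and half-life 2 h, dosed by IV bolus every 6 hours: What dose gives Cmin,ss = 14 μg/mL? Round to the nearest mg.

τ/t½ = 6/2 ≈ 3, so f = (1/2)^(6/2) ≈ 0.125000.
Cmin,ss = (D/Vd)·f/(1−f), so D = Cmin,ss·Vd·(1−f)/f.
D = 14 × 20 × (1−f)/f ≈ 14 × 20 × 7.00000 ≈ 1960.00 mg.

1960 mg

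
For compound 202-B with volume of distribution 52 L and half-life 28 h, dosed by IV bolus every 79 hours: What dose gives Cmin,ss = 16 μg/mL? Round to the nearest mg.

τ/t½ = 79/28 ≈ 2.8214, so f = (1/2)^(79/28) ≈ 0.141470.
Cmin,ss = (D/Vd)·f/(1−f), so D = Cmin,ss·Vd·(1−f)/f.
D = 16 × 52 × (1−f)/f ≈ 16 × 52 × 6.06864 ≈ 5049.11 mg.

5049 mg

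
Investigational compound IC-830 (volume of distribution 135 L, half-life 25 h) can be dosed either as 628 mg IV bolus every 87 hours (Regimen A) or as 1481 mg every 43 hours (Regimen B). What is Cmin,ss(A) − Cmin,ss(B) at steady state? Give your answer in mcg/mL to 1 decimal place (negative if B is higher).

Regimen A: f = (1/2)^(87/25) ≈ 0.0896; Cmin,ss = (628/135)·f/(1−f) ≈ 0.458 mcg/mL.
Regimen B: f = (1/2)^(43/25) ≈ 0.3035; Cmin,ss = (1481/135)·f/(1−f) ≈ 4.780 mcg/mL.
Difference ≈ 0.458 − 4.780 ≈ -4.322 mcg/mL.

-4.3 mcg/mL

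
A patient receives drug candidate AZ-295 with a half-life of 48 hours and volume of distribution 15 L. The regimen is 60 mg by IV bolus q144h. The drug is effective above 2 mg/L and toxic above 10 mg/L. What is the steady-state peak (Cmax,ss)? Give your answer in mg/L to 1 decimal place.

4.6 mg/L

The dosing interval is 3 half-lives, so f = 2^(−3) = 0.125.
Accumulation ratio R = 1/(1 − f) = 1/0.875 = 8/7.
Single-dose peak C₀ = D/Vd = 60/15 = 4 mg/L.
Steady-state peak Cmax,ss = C₀·R = 4 × 8/7 ≈ 4.571 mg/L.
Peak 4.6 mg/L vs MTC 10 mg/L: below toxic threshold.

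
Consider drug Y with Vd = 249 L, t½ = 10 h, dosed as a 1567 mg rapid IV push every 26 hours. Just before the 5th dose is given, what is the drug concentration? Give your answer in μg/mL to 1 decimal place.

f = (1/2)^(τ/t½) = (1/2)^(26/10) ≈ 0.1649.
C₀ = D/Vd = 1567/249 ≈ 6.293 μg/mL.
Before the 5th dose, 4 doses have been given. Superposition: Cmin = C₀·(f + f² + … + f^4).
≈ 6.293 × (0.1649 + 0.0272 + 0.0045 + 0.0007) ≈ 6.293 × 0.1973 ≈ 1.242 μg/mL.

1.2 μg/mL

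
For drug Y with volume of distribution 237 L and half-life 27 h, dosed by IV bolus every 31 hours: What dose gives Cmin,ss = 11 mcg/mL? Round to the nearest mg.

3171 mg

τ/t½ = 31/27 ≈ 1.1481, so f = (1/2)^(31/27) ≈ 0.451204.
Cmin,ss = (D/Vd)·f/(1−f), so D = Cmin,ss·Vd·(1−f)/f.
D = 11 × 237 × (1−f)/f ≈ 11 × 237 × 1.21629 ≈ 3170.87 mg.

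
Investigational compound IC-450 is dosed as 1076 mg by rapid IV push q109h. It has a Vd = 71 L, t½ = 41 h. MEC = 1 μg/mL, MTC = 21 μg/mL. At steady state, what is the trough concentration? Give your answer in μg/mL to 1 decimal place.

Over one 109-h interval, 109/41 ≈ 2.6585 half-lives elapse, leaving f ≈ 0.1584 of each dose.
At steady state, accumulation factor R = 1/(1 − e^(−kτ)) ≈ 1.1882.
Each bolus raises the concentration by D/Vd = 1076/71 ≈ 15.155 μg/mL.
Steady-state peak Cmax,ss = C₀·R ≈ 15.155 × 1.1882 ≈ 18.007 μg/mL.
Steady-state trough Cmin,ss = Cmax,ss·f ≈ 18.007 × 0.1584 ≈ 2.852 μg/mL.
Trough 2.9 μg/mL vs MEC 1 μg/mL: adequate.

2.9 μg/mL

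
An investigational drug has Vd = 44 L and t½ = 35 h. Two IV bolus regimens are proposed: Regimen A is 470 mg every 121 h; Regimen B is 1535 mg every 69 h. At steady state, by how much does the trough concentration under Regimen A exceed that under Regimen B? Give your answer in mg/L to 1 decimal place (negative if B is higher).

-10.9 mg/L

Regimen A: f = (1/2)^(121/35) ≈ 0.0911; Cmin,ss = (470/44)·f/(1−f) ≈ 1.071 mg/L.
Regimen B: f = (1/2)^(69/35) ≈ 0.2550; Cmin,ss = (1535/44)·f/(1−f) ≈ 11.941 mg/L.
Difference ≈ 1.071 − 11.941 ≈ -10.870 mg/L.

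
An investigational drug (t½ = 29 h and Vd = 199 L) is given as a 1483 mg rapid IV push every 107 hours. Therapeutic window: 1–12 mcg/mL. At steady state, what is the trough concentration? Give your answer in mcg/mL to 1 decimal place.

0.6 mcg/mL

τ/t½ = 107/29 ≈ 3.6897, so fraction remaining f = (1/2)^(107/29) ≈ 0.0775.
Each bolus raises the concentration by D/Vd = 1483/199 ≈ 7.452 mcg/mL.
Steady-state trough Cmin,ss = C₀·f/(1−f) ≈ 7.452 × 0.0775/0.9225 ≈ 0.626 mcg/mL.
Trough 0.6 mcg/mL vs MEC 1 mcg/mL: subtherapeutic.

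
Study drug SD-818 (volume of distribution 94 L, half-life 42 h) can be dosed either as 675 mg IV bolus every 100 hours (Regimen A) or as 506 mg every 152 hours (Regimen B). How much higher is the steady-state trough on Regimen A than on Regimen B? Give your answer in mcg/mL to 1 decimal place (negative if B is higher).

Regimen A: f = (1/2)^(100/42) ≈ 0.1920; Cmin,ss = (675/94)·f/(1−f) ≈ 1.706 mcg/mL.
Regimen B: f = (1/2)^(152/42) ≈ 0.0814; Cmin,ss = (506/94)·f/(1−f) ≈ 0.477 mcg/mL.
Difference ≈ 1.706 − 0.477 ≈ 1.229 mcg/mL.

1.2 mcg/mL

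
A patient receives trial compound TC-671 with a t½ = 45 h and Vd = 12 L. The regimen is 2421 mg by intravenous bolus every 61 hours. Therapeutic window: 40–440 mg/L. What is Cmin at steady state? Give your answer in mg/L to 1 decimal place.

129.4 mg/L

Over one 61-h interval, 61/45 ≈ 1.3556 half-lives elapse, leaving f ≈ 0.3908 of each dose.
Each bolus raises the concentration by D/Vd = 2421/12 ≈ 201.750 mg/L.
Steady-state trough Cmin,ss = C₀·f/(1−f) ≈ 201.750 × 0.3908/0.6092 ≈ 129.422 mg/L.
Trough 129.4 mg/L vs MEC 40 mg/L: adequate.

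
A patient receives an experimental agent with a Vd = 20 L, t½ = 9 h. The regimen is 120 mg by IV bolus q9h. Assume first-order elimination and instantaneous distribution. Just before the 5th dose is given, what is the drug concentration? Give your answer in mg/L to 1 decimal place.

f = (1/2)^(τ/t½) = (1/2)^(9/9) ≈ 0.5000.
C₀ = D/Vd = 120/20 ≈ 6.000 mg/L.
Before the 5th dose, 4 doses have been given. Superposition: Cmin = C₀·(f + f² + … + f^4).
≈ 6.000 × (0.5000 + 0.2500 + 0.1250 + 0.0625) ≈ 6.000 × 0.9375 ≈ 5.625 mg/L.

5.6 mg/L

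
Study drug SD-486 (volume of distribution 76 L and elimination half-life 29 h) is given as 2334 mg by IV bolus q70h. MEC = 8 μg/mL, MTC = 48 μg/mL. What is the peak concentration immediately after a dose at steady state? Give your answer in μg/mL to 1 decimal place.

37.8 μg/mL

k = ln2/t½ = ln2/29 ≈ 0.023902 h⁻¹; fraction remaining f = e^(−kτ) = e^(−0.023902×70) ≈ 0.1877.
At steady state, accumulation factor R = 1/(1 − e^(−kτ)) ≈ 1.2311.
Single-dose peak C₀ = D/Vd = 2334/76 ≈ 30.711 μg/mL.
Steady-state peak Cmax,ss = C₀·R ≈ 30.711 × 1.2311 ≈ 37.808 μg/mL.
Peak 37.8 μg/mL vs MTC 48 μg/mL: below toxic threshold.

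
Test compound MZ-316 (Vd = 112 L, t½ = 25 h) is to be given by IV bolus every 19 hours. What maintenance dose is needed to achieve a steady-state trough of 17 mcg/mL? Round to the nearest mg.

τ/t½ = 19/25 ≈ 0.76, so f = (1/2)^(19/25) ≈ 0.590496.
Cmin,ss = (D/Vd)·f/(1−f), so D = Cmin,ss·Vd·(1−f)/f.
D = 17 × 112 × (1−f)/f ≈ 17 × 112 × 0.69349 ≈ 1320.40 mg.

1320 mg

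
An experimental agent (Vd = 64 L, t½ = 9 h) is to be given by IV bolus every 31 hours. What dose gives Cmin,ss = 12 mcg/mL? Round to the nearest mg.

7593 mg

τ/t½ = 31/9 ≈ 3.4444, so f = (1/2)^(31/9) ≈ 0.091858.
Cmin,ss = (D/Vd)·f/(1−f), so D = Cmin,ss·Vd·(1−f)/f.
D = 12 × 64 × (1−f)/f ≈ 12 × 64 × 9.88637 ≈ 7592.73 mg.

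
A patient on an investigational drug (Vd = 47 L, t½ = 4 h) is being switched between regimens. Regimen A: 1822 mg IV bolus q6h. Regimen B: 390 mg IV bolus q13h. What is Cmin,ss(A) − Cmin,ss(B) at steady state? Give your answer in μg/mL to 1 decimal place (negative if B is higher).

20.2 μg/mL

Regimen A: f = (1/2)^(6/4) ≈ 0.3536; Cmin,ss = (1822/47)·f/(1−f) ≈ 21.206 μg/mL.
Regimen B: f = (1/2)^(13/4) ≈ 0.1051; Cmin,ss = (390/47)·f/(1−f) ≈ 0.975 μg/mL.
Difference ≈ 21.206 − 0.975 ≈ 20.231 μg/mL.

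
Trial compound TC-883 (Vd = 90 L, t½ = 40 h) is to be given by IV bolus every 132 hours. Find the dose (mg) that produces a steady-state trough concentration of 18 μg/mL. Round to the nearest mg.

14336 mg

τ/t½ = 132/40 ≈ 3.3, so f = (1/2)^(132/40) ≈ 0.101532.
Cmin,ss = (D/Vd)·f/(1−f), so D = Cmin,ss·Vd·(1−f)/f.
D = 18 × 90 × (1−f)/f ≈ 18 × 90 × 8.84911 ≈ 14335.56 mg.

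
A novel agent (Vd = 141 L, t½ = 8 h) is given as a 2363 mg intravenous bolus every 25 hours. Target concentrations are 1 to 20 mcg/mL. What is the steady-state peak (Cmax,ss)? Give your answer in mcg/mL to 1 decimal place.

18.9 mcg/mL

τ/t½ = 25/8 ≈ 3.125, so fraction remaining f = (1/2)^(25/8) ≈ 0.1146.
At steady state, accumulation factor R = 1/(1 − e^(−kτ)) ≈ 1.1294.
Single-dose peak C₀ = D/Vd = 2363/141 ≈ 16.759 mcg/mL.
Steady-state peak Cmax,ss = C₀·R ≈ 16.759 × 1.1294 ≈ 18.928 mcg/mL.
Peak 18.9 mcg/mL vs MTC 20 mcg/mL: below toxic threshold.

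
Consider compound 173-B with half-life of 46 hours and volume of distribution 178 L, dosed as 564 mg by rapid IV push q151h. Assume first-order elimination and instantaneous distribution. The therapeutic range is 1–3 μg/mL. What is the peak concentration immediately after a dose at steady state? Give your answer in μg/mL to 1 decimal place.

k = ln2/t½ = ln2/46 ≈ 0.015068 h⁻¹; fraction remaining f = e^(−kτ) = e^(−0.015068×151) ≈ 0.1028.
Accumulation ratio R = 1/(1 − f) ≈ 1/0.8972 ≈ 1.1146.
Single-dose peak C₀ = D/Vd = 564/178 ≈ 3.169 μg/mL.
Steady-state peak Cmax,ss = C₀·R ≈ 3.169 × 1.1146 ≈ 3.532 μg/mL.
Peak 3.5 μg/mL vs MTC 3 μg/mL: exceeds toxic threshold.

3.5 μg/mL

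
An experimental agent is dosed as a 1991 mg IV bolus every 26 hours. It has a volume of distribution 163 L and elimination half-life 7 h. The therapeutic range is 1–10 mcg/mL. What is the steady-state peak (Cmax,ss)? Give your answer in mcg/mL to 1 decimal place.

13.2 mcg/mL

τ/t½ = 26/7 ≈ 3.7143, so fraction remaining f = (1/2)^(26/7) ≈ 0.0762.
At steady state, accumulation factor R = 1/(1 − e^(−kτ)) ≈ 1.0825.
Single-dose peak C₀ = D/Vd = 1991/163 ≈ 12.215 mcg/mL.
Steady-state peak Cmax,ss = C₀·R ≈ 12.215 × 1.0825 ≈ 13.223 mcg/mL.
Peak 13.2 mcg/mL vs MTC 10 mcg/mL: exceeds toxic threshold.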